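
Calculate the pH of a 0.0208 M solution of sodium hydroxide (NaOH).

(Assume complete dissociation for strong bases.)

[OH⁻] = 0.0208 M for strong base. pOH = -log[OH⁻] = 1.68, pH = 14 - pOH

pH = 12.32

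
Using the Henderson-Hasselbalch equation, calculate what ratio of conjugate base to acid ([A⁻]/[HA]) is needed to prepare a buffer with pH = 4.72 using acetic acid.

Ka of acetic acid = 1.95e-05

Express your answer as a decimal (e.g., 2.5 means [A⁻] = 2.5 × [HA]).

pKa = -log(1.95e-05) = 4.7100. pH = pKa + log([A⁻]/[HA]), so log([A⁻]/[HA]) = pH − pKa = 4.72 − 4.7100 = 0.0100. [A⁻]/[HA] = 10^(0.0100) = 1.02

[A⁻]/[HA] = 1.02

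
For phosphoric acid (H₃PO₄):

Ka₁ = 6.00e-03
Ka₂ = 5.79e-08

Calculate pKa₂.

pKa₂ = -log(Ka₂) = -log(5.79e-08) = 7.24.

pK_{a2} = 7.24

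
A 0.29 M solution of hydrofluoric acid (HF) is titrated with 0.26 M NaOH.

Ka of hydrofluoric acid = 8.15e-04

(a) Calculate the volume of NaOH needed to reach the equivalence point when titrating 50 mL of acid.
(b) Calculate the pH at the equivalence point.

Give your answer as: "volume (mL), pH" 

moles acid = 0.29 × 50/1000 = 0.0145 mol; V_base = moles/0.26 × 1000 = 55.8 mL. At equivalence only the conjugate base is present: [A⁻] = 0.0145/0.106 = 1.3709e-01 M. Kb = Kw/Ka = 1.23e-11; [OH⁻] = √(Kb × [A⁻]) = 1.2970e-06; pOH = 5.89; pH = 14 - pOH = 8.11.

V = 55.8 mL, pH = 8.11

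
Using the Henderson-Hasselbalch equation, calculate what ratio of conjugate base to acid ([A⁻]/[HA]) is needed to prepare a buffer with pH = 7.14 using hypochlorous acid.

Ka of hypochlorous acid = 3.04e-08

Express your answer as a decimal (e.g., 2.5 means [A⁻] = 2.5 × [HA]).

pKa = -log(3.04e-08) = 7.5171. pH = pKa + log([A⁻]/[HA]), so log([A⁻]/[HA]) = pH − pKa = 7.14 − 7.5171 = -0.3771. [A⁻]/[HA] = 10^(-0.3771) = 0.420

[A⁻]/[HA] = 0.420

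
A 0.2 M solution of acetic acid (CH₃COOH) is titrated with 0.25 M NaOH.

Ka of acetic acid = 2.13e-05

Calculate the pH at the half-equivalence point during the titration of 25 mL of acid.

At half-equivalence [HA] = [A⁻], so Henderson-Hasselbalch gives pH = pKa = -log(2.13e-05) = 4.67.

pH = pKa = 4.67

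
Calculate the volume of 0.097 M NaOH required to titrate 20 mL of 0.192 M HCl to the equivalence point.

At equivalence: moles acid = moles base. moles HCl = 0.192 × 20/1000 = 0.00384 mol. V_base = moles / 0.097 × 1000 = 39.6 mL.

V_{base} = 39.6 mL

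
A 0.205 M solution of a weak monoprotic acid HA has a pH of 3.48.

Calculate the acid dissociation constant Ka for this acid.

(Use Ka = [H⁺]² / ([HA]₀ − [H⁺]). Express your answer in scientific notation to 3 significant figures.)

[H⁺] = 10^(−pH) = 10^(−3.48) = 3.311e-04 M. For HA ⇌ H⁺ + A⁻, Ka = [H⁺][A⁻]/[HA] = [H⁺]² / ([HA]₀ − [H⁺]) = (3.311e-04)² / (0.205 − 3.311e-04) = 5.36e-07.

K_a = 5.36e-07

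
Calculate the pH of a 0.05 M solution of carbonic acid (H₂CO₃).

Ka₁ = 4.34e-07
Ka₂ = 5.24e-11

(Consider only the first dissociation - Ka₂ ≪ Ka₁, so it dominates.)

First dissociation dominates. From Ka₁ = [H⁺][HA⁻]/[H₂A], x² + Ka₁·x − Ka₁·C = 0 with C = 0.05 M and Ka₁ = 4.34e-07. Solving: [H⁺] = (−Ka₁ + √(Ka₁² + 4·Ka₁·C)) / 2 = 1.4709e-04 M. pH = -log(1.4709e-04) = 3.83.

pH = 3.83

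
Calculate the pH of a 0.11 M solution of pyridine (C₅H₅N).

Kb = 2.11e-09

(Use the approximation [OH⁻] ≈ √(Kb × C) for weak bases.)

[OH⁻] = √(Kb × C) = √(2.11e-09 × 0.11) = 1.5235e-05. pOH = 4.82, pH = 14 - pOH

pH = 9.18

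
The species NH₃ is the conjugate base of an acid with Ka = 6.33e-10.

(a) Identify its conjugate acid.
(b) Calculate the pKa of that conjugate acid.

(a) The conjugate acid is formed by adding one H⁺ to NH₃, giving NH₄⁺. (b) pKa = -log(Ka) = -log(6.33e-10) = 9.20.

Conjugate acid: NH₄⁺; pK_a = 9.20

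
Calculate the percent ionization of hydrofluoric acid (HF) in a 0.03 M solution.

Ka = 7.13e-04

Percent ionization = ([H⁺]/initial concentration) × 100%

Using Ka equilibrium: x² + Ka×x - Ka×C = 0. Solving: [H⁺] = 4.2822e-03. Percent = (4.2822e-03/0.03) × 100

Percent ionization = 14.3%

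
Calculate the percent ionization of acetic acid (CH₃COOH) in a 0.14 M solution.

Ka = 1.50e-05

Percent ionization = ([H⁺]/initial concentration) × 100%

Using Ka equilibrium: x² + Ka×x - Ka×C = 0. Solving: [H⁺] = 1.4417e-03. Percent = (1.4417e-03/0.14) × 100

Percent ionization = 1.03%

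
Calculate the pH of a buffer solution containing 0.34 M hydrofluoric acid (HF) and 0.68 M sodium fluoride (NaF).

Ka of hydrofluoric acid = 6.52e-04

pKa = -log(6.52e-04) = 3.19. pH = pKa + log([A⁻]/[HA]) = 3.19 + log(0.68/0.34)

pH = 3.49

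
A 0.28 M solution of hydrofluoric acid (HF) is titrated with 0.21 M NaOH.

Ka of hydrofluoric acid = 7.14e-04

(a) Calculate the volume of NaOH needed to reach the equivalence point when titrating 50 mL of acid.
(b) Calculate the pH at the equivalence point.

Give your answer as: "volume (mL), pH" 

moles acid = 0.28 × 50/1000 = 0.014 mol; V_base = moles/0.21 × 1000 = 66.7 mL. At equivalence only the conjugate base is present: [A⁻] = 0.014/0.117 = 1.2000e-01 M. Kb = Kw/Ka = 1.40e-11; [OH⁻] = √(Kb × [A⁻]) = 1.2964e-06; pOH = 5.89; pH = 14 - pOH = 8.11.

V = 66.7 mL, pH = 8.11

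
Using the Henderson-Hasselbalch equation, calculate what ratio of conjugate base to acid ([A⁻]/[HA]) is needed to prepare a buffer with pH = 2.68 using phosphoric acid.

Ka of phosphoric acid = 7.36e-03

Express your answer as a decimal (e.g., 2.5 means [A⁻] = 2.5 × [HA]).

pKa = -log(7.36e-03) = 2.1331. pH = pKa + log([A⁻]/[HA]), so log([A⁻]/[HA]) = pH − pKa = 2.68 − 2.1331 = 0.5469. [A⁻]/[HA] = 10^(0.5469) = 3.52

[A⁻]/[HA] = 3.52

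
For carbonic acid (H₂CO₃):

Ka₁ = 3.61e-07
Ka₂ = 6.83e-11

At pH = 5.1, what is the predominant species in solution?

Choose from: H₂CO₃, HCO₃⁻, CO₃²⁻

pKa₁ = 6.44, pKa₂ = 10.17. For a polyprotic acid the predominant species crosses at each pKa: below pKa_n the protonated form dominates, above it the deprotonated form does. At pH = 5.1, the predominant species is H₂CO₃.

H₂CO₃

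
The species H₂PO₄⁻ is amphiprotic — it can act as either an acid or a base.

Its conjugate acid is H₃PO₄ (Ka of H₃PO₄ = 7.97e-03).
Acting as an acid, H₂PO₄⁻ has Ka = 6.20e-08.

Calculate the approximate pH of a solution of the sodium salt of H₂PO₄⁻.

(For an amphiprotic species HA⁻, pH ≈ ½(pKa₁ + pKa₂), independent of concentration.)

pKa₁ = -log(7.97e-03) = 2.10; pKa₂ = -log(6.20e-08) = 7.21. For an amphiprotic species, pH ≈ ½(pKa₁ + pKa₂) = ½(2.10 + 7.21) = 4.65.

pH = 4.65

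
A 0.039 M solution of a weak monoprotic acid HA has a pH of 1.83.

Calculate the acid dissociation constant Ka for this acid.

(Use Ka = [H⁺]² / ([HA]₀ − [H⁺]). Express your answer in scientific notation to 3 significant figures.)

[H⁺] = 10^(−pH) = 10^(−1.83) = 1.479e-02 M. For HA ⇌ H⁺ + A⁻, Ka = [H⁺][A⁻]/[HA] = [H⁺]² / ([HA]₀ − [H⁺]) = (1.479e-02)² / (0.039 − 1.479e-02) = 9.04e-03.

K_a = 9.04e-03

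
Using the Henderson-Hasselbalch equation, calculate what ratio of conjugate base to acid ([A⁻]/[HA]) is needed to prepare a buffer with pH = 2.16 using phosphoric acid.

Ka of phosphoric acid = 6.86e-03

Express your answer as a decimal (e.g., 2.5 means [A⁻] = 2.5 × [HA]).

pKa = -log(6.86e-03) = 2.1637. pH = pKa + log([A⁻]/[HA]), so log([A⁻]/[HA]) = pH − pKa = 2.16 − 2.1637 = -0.0037. [A⁻]/[HA] = 10^(-0.0037) = 0.992

[A⁻]/[HA] = 0.992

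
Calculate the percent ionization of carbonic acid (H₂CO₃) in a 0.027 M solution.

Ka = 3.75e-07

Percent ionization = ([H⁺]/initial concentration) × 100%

Using Ka equilibrium: x² + Ka×x - Ka×C = 0. Solving: [H⁺] = 1.0044e-04. Percent = (1.0044e-04/0.027) × 100

Percent ionization = 0.372%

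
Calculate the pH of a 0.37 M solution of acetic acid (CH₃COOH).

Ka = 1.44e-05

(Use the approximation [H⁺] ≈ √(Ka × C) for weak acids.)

[H⁺] = √(Ka × C) = √(1.44e-05 × 0.37) = 2.3082e-03. pH = -log(2.3082e-03)

pH = 2.64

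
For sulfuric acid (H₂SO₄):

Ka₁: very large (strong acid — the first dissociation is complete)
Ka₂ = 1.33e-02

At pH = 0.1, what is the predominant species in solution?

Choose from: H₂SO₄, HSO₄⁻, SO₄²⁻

The first dissociation is complete, so H₂SO₄ itself is never the predominant species in water; pKa₂ = -log(1.33e-02) = 1.88. For a polyprotic acid the predominant species crosses at each pKa: below pKa_n the protonated form dominates, above it the deprotonated form does. At pH = 0.1, the predominant species is HSO₄⁻.

HSO₄⁻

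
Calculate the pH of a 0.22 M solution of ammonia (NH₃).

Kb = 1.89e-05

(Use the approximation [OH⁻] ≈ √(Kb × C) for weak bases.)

[OH⁻] = √(Kb × C) = √(1.89e-05 × 0.22) = 2.0391e-03. pOH = 2.69, pH = 14 - pOH

pH = 11.31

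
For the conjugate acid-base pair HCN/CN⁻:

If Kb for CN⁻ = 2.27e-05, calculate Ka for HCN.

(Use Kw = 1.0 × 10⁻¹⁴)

For a conjugate pair Ka × Kb = Kw, so Ka = Kw/Kb = 1.0 × 10⁻¹⁴ / 2.27e-05 = 4.41e-10.

K_a = 4.41e-10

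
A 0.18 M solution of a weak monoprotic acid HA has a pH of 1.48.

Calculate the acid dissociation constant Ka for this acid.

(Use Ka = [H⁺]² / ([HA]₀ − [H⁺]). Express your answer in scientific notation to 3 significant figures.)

[H⁺] = 10^(−pH) = 10^(−1.48) = 3.311e-02 M. For HA ⇌ H⁺ + A⁻, Ka = [H⁺][A⁻]/[HA] = [H⁺]² / ([HA]₀ − [H⁺]) = (3.311e-02)² / (0.18 − 3.311e-02) = 7.46e-03.

K_a = 7.46e-03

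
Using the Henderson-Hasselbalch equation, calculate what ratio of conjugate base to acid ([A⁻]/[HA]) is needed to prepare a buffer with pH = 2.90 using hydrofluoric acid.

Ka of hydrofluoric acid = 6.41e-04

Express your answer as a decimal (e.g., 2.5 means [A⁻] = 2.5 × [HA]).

pKa = -log(6.41e-04) = 3.1931. pH = pKa + log([A⁻]/[HA]), so log([A⁻]/[HA]) = pH − pKa = 2.90 − 3.1931 = -0.2931. [A⁻]/[HA] = 10^(-0.2931) = 0.509

[A⁻]/[HA] = 0.509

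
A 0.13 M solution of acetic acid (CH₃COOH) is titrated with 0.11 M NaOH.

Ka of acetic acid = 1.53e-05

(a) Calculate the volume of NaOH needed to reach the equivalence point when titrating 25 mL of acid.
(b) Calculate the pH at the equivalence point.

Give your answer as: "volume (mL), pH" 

moles acid = 0.13 × 25/1000 = 0.00325 mol; V_base = moles/0.11 × 1000 = 29.5 mL. At equivalence only the conjugate base is present: [A⁻] = 0.00325/0.055 = 5.9583e-02 M. Kb = Kw/Ka = 6.54e-10; [OH⁻] = √(Kb × [A⁻]) = 6.2405e-06; pOH = 5.20; pH = 14 - pOH = 8.80.

V = 29.5 mL, pH = 8.80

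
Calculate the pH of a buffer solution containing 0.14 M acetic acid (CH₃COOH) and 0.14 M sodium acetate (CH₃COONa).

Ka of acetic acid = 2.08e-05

pKa = -log(2.08e-05) = 4.68. pH = pKa + log([A⁻]/[HA]) = 4.68 + log(0.14/0.14)

pH = 4.68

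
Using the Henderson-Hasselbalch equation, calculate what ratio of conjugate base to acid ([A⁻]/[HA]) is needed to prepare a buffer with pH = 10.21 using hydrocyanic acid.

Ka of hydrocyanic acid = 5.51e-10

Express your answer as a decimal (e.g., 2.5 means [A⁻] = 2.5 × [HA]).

pKa = -log(5.51e-10) = 9.2588. pH = pKa + log([A⁻]/[HA]), so log([A⁻]/[HA]) = pH − pKa = 10.21 − 9.2588 = 0.9512. [A⁻]/[HA] = 10^(0.9512) = 8.94

[A⁻]/[HA] = 8.94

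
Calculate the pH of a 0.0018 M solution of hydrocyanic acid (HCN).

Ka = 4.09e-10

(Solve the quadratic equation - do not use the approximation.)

x² + Ka×x - Ka×C = 0. Using quadratic formula: [H⁺] = 8.5782e-07

pH = 6.07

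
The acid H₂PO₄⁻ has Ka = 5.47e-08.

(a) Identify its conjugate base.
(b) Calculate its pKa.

(a) The conjugate base is formed by removing one H⁺ from H₂PO₄⁻, giving HPO₄²⁻. (b) pKa = -log(Ka) = -log(5.47e-08) = 7.26.

Conjugate base: HPO₄²⁻; pK_a = 7.26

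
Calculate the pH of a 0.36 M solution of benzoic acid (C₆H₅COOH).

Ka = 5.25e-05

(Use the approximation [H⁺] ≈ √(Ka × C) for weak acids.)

[H⁺] = √(Ka × C) = √(5.25e-05 × 0.36) = 4.3474e-03. pH = -log(4.3474e-03)

pH = 2.36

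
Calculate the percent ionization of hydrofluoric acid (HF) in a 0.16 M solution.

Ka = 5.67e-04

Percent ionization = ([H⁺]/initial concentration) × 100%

Using Ka equilibrium: x² + Ka×x - Ka×C = 0. Solving: [H⁺] = 9.2454e-03. Percent = (9.2454e-03/0.16) × 100

Percent ionization = 5.78%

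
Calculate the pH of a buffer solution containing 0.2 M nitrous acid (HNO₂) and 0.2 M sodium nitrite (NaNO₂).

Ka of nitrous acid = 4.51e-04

pKa = -log(4.51e-04) = 3.35. pH = pKa + log([A⁻]/[HA]) = 3.35 + log(0.2/0.2)

pH = 3.35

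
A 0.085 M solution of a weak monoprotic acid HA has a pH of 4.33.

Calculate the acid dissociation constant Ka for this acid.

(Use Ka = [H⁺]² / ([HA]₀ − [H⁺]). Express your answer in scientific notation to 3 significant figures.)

[H⁺] = 10^(−pH) = 10^(−4.33) = 4.677e-05 M. For HA ⇌ H⁺ + A⁻, Ka = [H⁺][A⁻]/[HA] = [H⁺]² / ([HA]₀ − [H⁺]) = (4.677e-05)² / (0.085 − 4.677e-05) = 2.58e-08.

K_a = 2.58e-08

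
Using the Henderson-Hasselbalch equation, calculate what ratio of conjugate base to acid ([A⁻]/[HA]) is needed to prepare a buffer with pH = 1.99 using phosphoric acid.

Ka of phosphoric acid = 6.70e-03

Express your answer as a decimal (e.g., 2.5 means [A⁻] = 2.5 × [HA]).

pKa = -log(6.70e-03) = 2.1739. pH = pKa + log([A⁻]/[HA]), so log([A⁻]/[HA]) = pH − pKa = 1.99 − 2.1739 = -0.1839. [A⁻]/[HA] = 10^(-0.1839) = 0.655

[A⁻]/[HA] = 0.655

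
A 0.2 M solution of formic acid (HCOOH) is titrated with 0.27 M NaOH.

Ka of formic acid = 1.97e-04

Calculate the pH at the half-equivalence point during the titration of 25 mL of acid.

At half-equivalence [HA] = [A⁻], so Henderson-Hasselbalch gives pH = pKa = -log(1.97e-04) = 3.71.

pH = pKa = 3.71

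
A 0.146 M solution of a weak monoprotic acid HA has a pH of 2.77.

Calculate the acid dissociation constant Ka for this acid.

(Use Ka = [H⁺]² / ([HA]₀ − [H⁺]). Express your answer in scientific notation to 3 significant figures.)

[H⁺] = 10^(−pH) = 10^(−2.77) = 1.698e-03 M. For HA ⇌ H⁺ + A⁻, Ka = [H⁺][A⁻]/[HA] = [H⁺]² / ([HA]₀ − [H⁺]) = (1.698e-03)² / (0.146 − 1.698e-03) = 2.00e-05.

K_a = 2.00e-05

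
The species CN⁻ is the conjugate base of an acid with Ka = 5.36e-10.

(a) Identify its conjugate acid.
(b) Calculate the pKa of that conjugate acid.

(a) The conjugate acid is formed by adding one H⁺ to CN⁻, giving HCN. (b) pKa = -log(Ka) = -log(5.36e-10) = 9.27.

Conjugate acid: HCN; pK_a = 9.27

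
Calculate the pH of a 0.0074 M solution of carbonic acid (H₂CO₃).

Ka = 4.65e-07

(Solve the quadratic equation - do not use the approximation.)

x² + Ka×x - Ka×C = 0. Using quadratic formula: [H⁺] = 5.8428e-05

pH = 4.23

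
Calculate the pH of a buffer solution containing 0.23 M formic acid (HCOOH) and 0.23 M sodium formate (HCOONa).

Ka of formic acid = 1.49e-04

pKa = -log(1.49e-04) = 3.83. pH = pKa + log([A⁻]/[HA]) = 3.83 + log(0.23/0.23)

pH = 3.83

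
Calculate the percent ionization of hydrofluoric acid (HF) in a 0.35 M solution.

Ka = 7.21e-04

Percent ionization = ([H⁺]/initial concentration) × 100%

Using Ka equilibrium: x² + Ka×x - Ka×C = 0. Solving: [H⁺] = 1.5529e-02. Percent = (1.5529e-02/0.35) × 100

Percent ionization = 4.44%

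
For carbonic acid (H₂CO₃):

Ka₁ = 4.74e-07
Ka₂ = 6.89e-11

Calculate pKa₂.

pKa₂ = -log(Ka₂) = -log(6.89e-11) = 10.16.

pK_{a2} = 10.16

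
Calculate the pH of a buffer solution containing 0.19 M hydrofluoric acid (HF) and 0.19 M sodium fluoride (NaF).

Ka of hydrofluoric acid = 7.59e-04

pKa = -log(7.59e-04) = 3.12. pH = pKa + log([A⁻]/[HA]) = 3.12 + log(0.19/0.19)

pH = 3.12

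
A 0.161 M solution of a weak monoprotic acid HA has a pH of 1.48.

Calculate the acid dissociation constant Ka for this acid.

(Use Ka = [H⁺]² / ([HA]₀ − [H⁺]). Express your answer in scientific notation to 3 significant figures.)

[H⁺] = 10^(−pH) = 10^(−1.48) = 3.311e-02 M. For HA ⇌ H⁺ + A⁻, Ka = [H⁺][A⁻]/[HA] = [H⁺]² / ([HA]₀ − [H⁺]) = (3.311e-02)² / (0.161 − 3.311e-02) = 8.57e-03.

K_a = 8.57e-03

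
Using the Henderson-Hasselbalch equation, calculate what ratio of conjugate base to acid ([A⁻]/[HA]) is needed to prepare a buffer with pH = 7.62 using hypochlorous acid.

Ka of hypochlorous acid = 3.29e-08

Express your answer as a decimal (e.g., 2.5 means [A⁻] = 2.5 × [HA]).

pKa = -log(3.29e-08) = 7.4828. pH = pKa + log([A⁻]/[HA]), so log([A⁻]/[HA]) = pH − pKa = 7.62 − 7.4828 = 0.1372. [A⁻]/[HA] = 10^(0.1372) = 1.37

[A⁻]/[HA] = 1.37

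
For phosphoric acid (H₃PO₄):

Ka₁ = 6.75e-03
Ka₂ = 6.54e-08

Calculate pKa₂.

pKa₂ = -log(Ka₂) = -log(6.54e-08) = 7.18.

pK_{a2} = 7.18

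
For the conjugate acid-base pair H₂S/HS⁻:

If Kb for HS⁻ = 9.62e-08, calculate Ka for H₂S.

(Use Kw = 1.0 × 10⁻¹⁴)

For a conjugate pair Ka × Kb = Kw, so Ka = Kw/Kb = 1.0 × 10⁻¹⁴ / 9.62e-08 = 1.04e-07.

K_a = 1.04e-07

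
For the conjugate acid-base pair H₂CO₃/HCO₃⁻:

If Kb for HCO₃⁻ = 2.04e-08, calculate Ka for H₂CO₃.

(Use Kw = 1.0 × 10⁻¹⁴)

For a conjugate pair Ka × Kb = Kw, so Ka = Kw/Kb = 1.0 × 10⁻¹⁴ / 2.04e-08 = 4.90e-07.

K_a = 4.90e-07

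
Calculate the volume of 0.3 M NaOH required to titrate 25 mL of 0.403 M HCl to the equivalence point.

At equivalence: moles acid = moles base. moles HCl = 0.403 × 25/1000 = 0.01008 mol. V_base = moles / 0.3 × 1000 = 33.6 mL.

V_{base} = 33.6 mL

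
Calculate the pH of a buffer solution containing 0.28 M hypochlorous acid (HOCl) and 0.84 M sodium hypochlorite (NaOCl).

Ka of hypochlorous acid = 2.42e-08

pKa = -log(2.42e-08) = 7.62. pH = pKa + log([A⁻]/[HA]) = 7.62 + log(0.84/0.28)

pH = 8.09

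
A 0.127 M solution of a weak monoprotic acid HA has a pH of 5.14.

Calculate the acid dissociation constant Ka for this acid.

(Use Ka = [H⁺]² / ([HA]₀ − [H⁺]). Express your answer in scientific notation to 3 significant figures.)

[H⁺] = 10^(−pH) = 10^(−5.14) = 7.244e-06 M. For HA ⇌ H⁺ + A⁻, Ka = [H⁺][A⁻]/[HA] = [H⁺]² / ([HA]₀ − [H⁺]) = (7.244e-06)² / (0.127 − 7.244e-06) = 4.13e-10.

K_a = 4.13e-10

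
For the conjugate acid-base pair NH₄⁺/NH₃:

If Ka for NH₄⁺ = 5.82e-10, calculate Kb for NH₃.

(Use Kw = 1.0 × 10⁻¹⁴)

For a conjugate pair Ka × Kb = Kw, so Kb = Kw/Ka = 1.0 × 10⁻¹⁴ / 5.82e-10 = 1.72e-05.

K_b = 1.72e-05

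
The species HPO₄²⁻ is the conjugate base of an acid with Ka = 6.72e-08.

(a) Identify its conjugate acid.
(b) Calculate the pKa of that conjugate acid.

(a) The conjugate acid is formed by adding one H⁺ to HPO₄²⁻, giving H₂PO₄⁻. (b) pKa = -log(Ka) = -log(6.72e-08) = 7.17.

Conjugate acid: H₂PO₄⁻; pK_a = 7.17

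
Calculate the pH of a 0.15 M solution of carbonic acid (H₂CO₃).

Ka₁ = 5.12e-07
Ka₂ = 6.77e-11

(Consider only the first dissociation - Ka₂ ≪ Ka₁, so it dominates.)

First dissociation dominates. From Ka₁ = [H⁺][HA⁻]/[H₂A], x² + Ka₁·x − Ka₁·C = 0 with C = 0.15 M and Ka₁ = 5.12e-07. Solving: [H⁺] = (−Ka₁ + √(Ka₁² + 4·Ka₁·C)) / 2 = 2.7687e-04 M. pH = -log(2.7687e-04) = 3.56.

pH = 3.56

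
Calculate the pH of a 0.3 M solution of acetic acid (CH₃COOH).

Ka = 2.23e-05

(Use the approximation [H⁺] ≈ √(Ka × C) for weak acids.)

[H⁺] = √(Ka × C) = √(2.23e-05 × 0.3) = 2.5865e-03. pH = -log(2.5865e-03)

pH = 2.59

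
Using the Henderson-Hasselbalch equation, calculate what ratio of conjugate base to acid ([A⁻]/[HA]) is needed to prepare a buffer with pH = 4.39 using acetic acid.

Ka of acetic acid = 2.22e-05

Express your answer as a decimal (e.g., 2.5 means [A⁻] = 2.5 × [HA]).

pKa = -log(2.22e-05) = 4.6536. pH = pKa + log([A⁻]/[HA]), so log([A⁻]/[HA]) = pH − pKa = 4.39 − 4.6536 = -0.2636. [A⁻]/[HA] = 10^(-0.2636) = 0.545

[A⁻]/[HA] = 0.545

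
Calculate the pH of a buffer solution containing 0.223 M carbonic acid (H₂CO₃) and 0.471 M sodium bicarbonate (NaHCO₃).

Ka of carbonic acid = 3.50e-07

pKa = -log(3.50e-07) = 6.46. pH = pKa + log([A⁻]/[HA]) = 6.46 + log(0.471/0.223)

pH = 6.78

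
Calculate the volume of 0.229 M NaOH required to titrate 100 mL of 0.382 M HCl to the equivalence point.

At equivalence: moles acid = moles base. moles HCl = 0.382 × 100/1000 = 0.0382 mol. V_base = moles / 0.229 × 1000 = 166.8 mL.

V_{base} = 166.8 mL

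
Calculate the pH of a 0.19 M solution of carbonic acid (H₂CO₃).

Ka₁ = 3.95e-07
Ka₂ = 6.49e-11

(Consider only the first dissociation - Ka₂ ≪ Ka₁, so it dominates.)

First dissociation dominates. From Ka₁ = [H⁺][HA⁻]/[H₂A], x² + Ka₁·x − Ka₁·C = 0 with C = 0.19 M and Ka₁ = 3.95e-07. Solving: [H⁺] = (−Ka₁ + √(Ka₁² + 4·Ka₁·C)) / 2 = 2.7376e-04 M. pH = -log(2.7376e-04) = 3.56.

pH = 3.56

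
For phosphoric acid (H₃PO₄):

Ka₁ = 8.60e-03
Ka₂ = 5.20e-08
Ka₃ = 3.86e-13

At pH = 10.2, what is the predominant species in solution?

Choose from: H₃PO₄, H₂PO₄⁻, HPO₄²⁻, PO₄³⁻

pKa₁ = 2.07, pKa₂ = 7.28, pKa₃ = 12.41. For a polyprotic acid the predominant species crosses at each pKa: below pKa_n the protonated form dominates, above it the deprotonated form does. At pH = 10.2, the predominant species is HPO₄²⁻.

HPO₄²⁻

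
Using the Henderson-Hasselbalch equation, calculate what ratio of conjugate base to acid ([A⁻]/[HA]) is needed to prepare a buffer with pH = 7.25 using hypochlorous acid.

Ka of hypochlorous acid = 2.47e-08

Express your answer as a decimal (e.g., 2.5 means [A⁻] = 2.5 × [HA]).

pKa = -log(2.47e-08) = 7.6073. pH = pKa + log([A⁻]/[HA]), so log([A⁻]/[HA]) = pH − pKa = 7.25 − 7.6073 = -0.3573. [A⁻]/[HA] = 10^(-0.3573) = 0.439

[A⁻]/[HA] = 0.439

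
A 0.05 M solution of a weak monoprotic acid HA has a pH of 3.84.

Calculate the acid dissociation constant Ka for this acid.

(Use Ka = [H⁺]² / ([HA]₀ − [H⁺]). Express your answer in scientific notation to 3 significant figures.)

[H⁺] = 10^(−pH) = 10^(−3.84) = 1.445e-04 M. For HA ⇌ H⁺ + A⁻, Ka = [H⁺][A⁻]/[HA] = [H⁺]² / ([HA]₀ − [H⁺]) = (1.445e-04)² / (0.05 − 1.445e-04) = 4.19e-07.

K_a = 4.19e-07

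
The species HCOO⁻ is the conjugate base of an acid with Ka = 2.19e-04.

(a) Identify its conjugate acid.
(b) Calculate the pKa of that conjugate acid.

(a) The conjugate acid is formed by adding one H⁺ to HCOO⁻, giving HCOOH. (b) pKa = -log(Ka) = -log(2.19e-04) = 3.66.

Conjugate acid: HCOOH; pK_a = 3.66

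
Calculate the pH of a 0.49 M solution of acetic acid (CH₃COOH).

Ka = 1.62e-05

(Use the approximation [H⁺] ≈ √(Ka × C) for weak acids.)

[H⁺] = √(Ka × C) = √(1.62e-05 × 0.49) = 2.8174e-03. pH = -log(2.8174e-03)

pH = 2.55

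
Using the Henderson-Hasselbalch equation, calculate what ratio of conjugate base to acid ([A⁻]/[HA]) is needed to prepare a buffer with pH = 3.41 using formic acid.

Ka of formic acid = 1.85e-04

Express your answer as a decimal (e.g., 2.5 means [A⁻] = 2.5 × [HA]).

pKa = -log(1.85e-04) = 3.7328. pH = pKa + log([A⁻]/[HA]), so log([A⁻]/[HA]) = pH − pKa = 3.41 − 3.7328 = -0.3228. [A⁻]/[HA] = 10^(-0.3228) = 0.476

[A⁻]/[HA] = 0.476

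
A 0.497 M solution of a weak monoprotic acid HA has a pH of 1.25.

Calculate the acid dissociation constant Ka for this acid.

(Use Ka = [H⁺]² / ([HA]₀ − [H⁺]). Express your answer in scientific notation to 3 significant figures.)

[H⁺] = 10^(−pH) = 10^(−1.25) = 5.623e-02 M. For HA ⇌ H⁺ + A⁻, Ka = [H⁺][A⁻]/[HA] = [H⁺]² / ([HA]₀ − [H⁺]) = (5.623e-02)² / (0.497 − 5.623e-02) = 7.17e-03.

K_a = 7.17e-03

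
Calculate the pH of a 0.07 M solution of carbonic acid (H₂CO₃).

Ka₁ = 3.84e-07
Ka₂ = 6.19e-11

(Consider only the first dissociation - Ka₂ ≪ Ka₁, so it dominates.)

First dissociation dominates. From Ka₁ = [H⁺][HA⁻]/[H₂A], x² + Ka₁·x − Ka₁·C = 0 with C = 0.07 M and Ka₁ = 3.84e-07. Solving: [H⁺] = (−Ka₁ + √(Ka₁² + 4·Ka₁·C)) / 2 = 1.6376e-04 M. pH = -log(1.6376e-04) = 3.79.

pH = 3.79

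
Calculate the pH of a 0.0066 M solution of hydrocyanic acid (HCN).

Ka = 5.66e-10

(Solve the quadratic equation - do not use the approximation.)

x² + Ka×x - Ka×C = 0. Using quadratic formula: [H⁺] = 1.9325e-06

pH = 5.71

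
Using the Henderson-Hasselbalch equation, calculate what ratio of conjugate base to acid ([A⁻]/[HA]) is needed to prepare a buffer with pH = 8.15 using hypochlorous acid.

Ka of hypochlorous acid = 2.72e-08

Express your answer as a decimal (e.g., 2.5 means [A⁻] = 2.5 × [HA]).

pKa = -log(2.72e-08) = 7.5654. pH = pKa + log([A⁻]/[HA]), so log([A⁻]/[HA]) = pH − pKa = 8.15 − 7.5654 = 0.5846. [A⁻]/[HA] = 10^(0.5846) = 3.84

[A⁻]/[HA] = 3.84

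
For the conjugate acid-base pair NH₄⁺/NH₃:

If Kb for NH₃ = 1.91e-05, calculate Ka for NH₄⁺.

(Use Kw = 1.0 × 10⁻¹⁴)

For a conjugate pair Ka × Kb = Kw, so Ka = Kw/Kb = 1.0 × 10⁻¹⁴ / 1.91e-05 = 5.24e-10.

K_a = 5.24e-10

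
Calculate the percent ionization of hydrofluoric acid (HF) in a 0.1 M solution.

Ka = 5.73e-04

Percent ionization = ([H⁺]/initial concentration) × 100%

Using Ka equilibrium: x² + Ka×x - Ka×C = 0. Solving: [H⁺] = 7.2886e-03. Percent = (7.2886e-03/0.1) × 100

Percent ionization = 7.29%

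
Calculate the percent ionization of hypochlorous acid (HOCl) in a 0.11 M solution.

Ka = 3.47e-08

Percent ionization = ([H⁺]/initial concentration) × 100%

Using Ka equilibrium: x² + Ka×x - Ka×C = 0. Solving: [H⁺] = 6.1765e-05. Percent = (6.1765e-05/0.11) × 100

Percent ionization = 0.0561%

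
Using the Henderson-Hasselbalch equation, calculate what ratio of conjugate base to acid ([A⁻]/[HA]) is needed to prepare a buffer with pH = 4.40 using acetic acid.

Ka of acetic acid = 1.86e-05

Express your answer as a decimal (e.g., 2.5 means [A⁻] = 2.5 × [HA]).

pKa = -log(1.86e-05) = 4.7305. pH = pKa + log([A⁻]/[HA]), so log([A⁻]/[HA]) = pH − pKa = 4.40 − 4.7305 = -0.3305. [A⁻]/[HA] = 10^(-0.3305) = 0.467

[A⁻]/[HA] = 0.467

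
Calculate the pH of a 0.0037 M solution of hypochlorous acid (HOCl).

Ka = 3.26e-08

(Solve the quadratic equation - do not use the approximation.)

x² + Ka×x - Ka×C = 0. Using quadratic formula: [H⁺] = 1.0966e-05

pH = 4.96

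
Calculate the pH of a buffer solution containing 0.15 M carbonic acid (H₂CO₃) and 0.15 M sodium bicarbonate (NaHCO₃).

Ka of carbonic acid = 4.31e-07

pKa = -log(4.31e-07) = 6.37. pH = pKa + log([A⁻]/[HA]) = 6.37 + log(0.15/0.15)

pH = 6.37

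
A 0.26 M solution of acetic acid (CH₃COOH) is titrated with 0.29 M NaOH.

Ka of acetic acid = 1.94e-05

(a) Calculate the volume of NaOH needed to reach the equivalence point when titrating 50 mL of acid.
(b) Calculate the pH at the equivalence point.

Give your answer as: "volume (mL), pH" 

moles acid = 0.26 × 50/1000 = 0.013 mol; V_base = moles/0.29 × 1000 = 44.8 mL. At equivalence only the conjugate base is present: [A⁻] = 0.013/0.095 = 1.3709e-01 M. Kb = Kw/Ka = 5.15e-10; [OH⁻] = √(Kb × [A⁻]) = 8.4063e-06; pOH = 5.08; pH = 14 - pOH = 8.92.

V = 44.8 mL, pH = 8.92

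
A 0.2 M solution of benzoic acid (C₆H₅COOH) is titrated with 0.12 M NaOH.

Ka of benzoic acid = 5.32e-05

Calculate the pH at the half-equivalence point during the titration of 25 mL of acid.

At half-equivalence [HA] = [A⁻], so Henderson-Hasselbalch gives pH = pKa = -log(5.32e-05) = 4.27.

pH = pKa = 4.27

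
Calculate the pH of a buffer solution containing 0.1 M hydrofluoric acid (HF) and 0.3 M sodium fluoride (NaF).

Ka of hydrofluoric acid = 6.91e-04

pKa = -log(6.91e-04) = 3.16. pH = pKa + log([A⁻]/[HA]) = 3.16 + log(0.3/0.1)

pH = 3.64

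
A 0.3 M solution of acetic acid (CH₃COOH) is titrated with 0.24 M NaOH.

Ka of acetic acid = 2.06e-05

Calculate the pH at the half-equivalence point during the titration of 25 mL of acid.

At half-equivalence [HA] = [A⁻], so Henderson-Hasselbalch gives pH = pKa = -log(2.06e-05) = 4.69.

pH = pKa = 4.69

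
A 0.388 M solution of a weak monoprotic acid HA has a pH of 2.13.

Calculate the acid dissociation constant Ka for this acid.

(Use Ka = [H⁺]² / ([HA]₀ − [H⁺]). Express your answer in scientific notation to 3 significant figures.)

[H⁺] = 10^(−pH) = 10^(−2.13) = 7.413e-03 M. For HA ⇌ H⁺ + A⁻, Ka = [H⁺][A⁻]/[HA] = [H⁺]² / ([HA]₀ − [H⁺]) = (7.413e-03)² / (0.388 − 7.413e-03) = 1.44e-04.

K_a = 1.44e-04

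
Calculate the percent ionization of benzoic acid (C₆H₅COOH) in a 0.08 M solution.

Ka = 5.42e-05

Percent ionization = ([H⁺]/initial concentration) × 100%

Using Ka equilibrium: x² + Ka×x - Ka×C = 0. Solving: [H⁺] = 2.0554e-03. Percent = (2.0554e-03/0.08) × 100

Percent ionization = 2.57%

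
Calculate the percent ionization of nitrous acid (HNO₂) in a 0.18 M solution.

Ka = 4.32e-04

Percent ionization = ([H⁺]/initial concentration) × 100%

Using Ka equilibrium: x² + Ka×x - Ka×C = 0. Solving: [H⁺] = 8.6048e-03. Percent = (8.6048e-03/0.18) × 100

Percent ionization = 4.78%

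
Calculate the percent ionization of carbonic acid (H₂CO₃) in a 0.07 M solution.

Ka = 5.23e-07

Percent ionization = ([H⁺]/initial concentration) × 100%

Using Ka equilibrium: x² + Ka×x - Ka×C = 0. Solving: [H⁺] = 1.9108e-04. Percent = (1.9108e-04/0.07) × 100

Percent ionization = 0.273%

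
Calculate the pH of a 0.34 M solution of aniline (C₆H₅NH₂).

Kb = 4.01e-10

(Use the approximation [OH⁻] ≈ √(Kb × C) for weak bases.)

[OH⁻] = √(Kb × C) = √(4.01e-10 × 0.34) = 1.1676e-05. pOH = 4.93, pH = 14 - pOH

pH = 9.07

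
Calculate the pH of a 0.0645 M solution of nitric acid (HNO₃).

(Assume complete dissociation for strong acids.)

[H⁺] = 0.0645 M for strong acid. pH = -log[H⁺] = -log(0.0645)

pH = 1.19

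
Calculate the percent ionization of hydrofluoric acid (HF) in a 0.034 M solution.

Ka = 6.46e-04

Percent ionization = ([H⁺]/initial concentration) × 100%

Using Ka equilibrium: x² + Ka×x - Ka×C = 0. Solving: [H⁺] = 4.3747e-03. Percent = (4.3747e-03/0.034) × 100

Percent ionization = 12.9%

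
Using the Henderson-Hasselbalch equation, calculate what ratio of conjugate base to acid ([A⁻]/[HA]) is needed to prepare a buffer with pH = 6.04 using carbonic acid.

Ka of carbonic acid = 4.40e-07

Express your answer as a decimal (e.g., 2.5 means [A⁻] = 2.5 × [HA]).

pKa = -log(4.40e-07) = 6.3565. pH = pKa + log([A⁻]/[HA]), so log([A⁻]/[HA]) = pH − pKa = 6.04 − 6.3565 = -0.3165. [A⁻]/[HA] = 10^(-0.3165) = 0.482

[A⁻]/[HA] = 0.482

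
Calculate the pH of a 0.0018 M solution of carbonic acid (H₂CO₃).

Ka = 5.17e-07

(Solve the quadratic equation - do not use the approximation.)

x² + Ka×x - Ka×C = 0. Using quadratic formula: [H⁺] = 3.0248e-05

pH = 4.52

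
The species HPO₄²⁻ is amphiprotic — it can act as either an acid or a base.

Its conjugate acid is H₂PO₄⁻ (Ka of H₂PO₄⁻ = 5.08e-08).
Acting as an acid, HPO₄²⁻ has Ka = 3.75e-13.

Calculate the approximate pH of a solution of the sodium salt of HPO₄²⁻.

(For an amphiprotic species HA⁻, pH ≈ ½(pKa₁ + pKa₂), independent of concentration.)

pKa₁ = -log(5.08e-08) = 7.29; pKa₂ = -log(3.75e-13) = 12.43. For an amphiprotic species, pH ≈ ½(pKa₁ + pKa₂) = ½(7.29 + 12.43) = 9.86.

pH = 9.86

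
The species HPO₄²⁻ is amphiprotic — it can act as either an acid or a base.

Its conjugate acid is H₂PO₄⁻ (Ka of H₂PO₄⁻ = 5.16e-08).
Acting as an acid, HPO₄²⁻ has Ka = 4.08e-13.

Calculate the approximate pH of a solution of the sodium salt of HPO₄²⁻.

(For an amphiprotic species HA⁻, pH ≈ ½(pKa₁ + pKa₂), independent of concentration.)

pKa₁ = -log(5.16e-08) = 7.29; pKa₂ = -log(4.08e-13) = 12.39. For an amphiprotic species, pH ≈ ½(pKa₁ + pKa₂) = ½(7.29 + 12.39) = 9.84.

pH = 9.84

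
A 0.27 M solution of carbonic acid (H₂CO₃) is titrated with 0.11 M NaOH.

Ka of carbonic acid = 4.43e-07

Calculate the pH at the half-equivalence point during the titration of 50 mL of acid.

At half-equivalence [HA] = [A⁻], so Henderson-Hasselbalch gives pH = pKa = -log(4.43e-07) = 6.35.

pH = pKa = 6.35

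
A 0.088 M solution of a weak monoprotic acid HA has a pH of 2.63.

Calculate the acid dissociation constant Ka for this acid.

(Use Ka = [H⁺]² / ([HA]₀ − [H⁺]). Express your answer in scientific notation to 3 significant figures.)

[H⁺] = 10^(−pH) = 10^(−2.63) = 2.344e-03 M. For HA ⇌ H⁺ + A⁻, Ka = [H⁺][A⁻]/[HA] = [H⁺]² / ([HA]₀ − [H⁺]) = (2.344e-03)² / (0.088 − 2.344e-03) = 6.42e-05.

K_a = 6.42e-05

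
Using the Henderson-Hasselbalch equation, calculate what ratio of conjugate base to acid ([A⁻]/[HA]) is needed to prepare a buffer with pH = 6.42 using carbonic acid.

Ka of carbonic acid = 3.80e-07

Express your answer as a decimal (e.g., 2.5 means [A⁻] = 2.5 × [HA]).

pKa = -log(3.80e-07) = 6.4202. pH = pKa + log([A⁻]/[HA]), so log([A⁻]/[HA]) = pH − pKa = 6.42 − 6.4202 = -0.0002. [A⁻]/[HA] = 10^(-0.0002) = 1.00

[A⁻]/[HA] = 1.00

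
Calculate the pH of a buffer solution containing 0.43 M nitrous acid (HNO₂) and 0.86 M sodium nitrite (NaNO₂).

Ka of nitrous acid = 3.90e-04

pKa = -log(3.90e-04) = 3.41. pH = pKa + log([A⁻]/[HA]) = 3.41 + log(0.86/0.43)

pH = 3.71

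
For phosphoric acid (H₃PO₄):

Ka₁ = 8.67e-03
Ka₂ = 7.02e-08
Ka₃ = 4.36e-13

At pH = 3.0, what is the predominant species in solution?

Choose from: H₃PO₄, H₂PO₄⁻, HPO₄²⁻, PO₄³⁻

pKa₁ = 2.06, pKa₂ = 7.15, pKa₃ = 12.36. For a polyprotic acid the predominant species crosses at each pKa: below pKa_n the protonated form dominates, above it the deprotonated form does. At pH = 3.0, the predominant species is H₂PO₄⁻.

H₂PO₄⁻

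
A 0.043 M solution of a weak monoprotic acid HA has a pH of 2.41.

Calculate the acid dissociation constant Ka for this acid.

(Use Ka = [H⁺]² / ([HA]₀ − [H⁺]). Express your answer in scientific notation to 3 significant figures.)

[H⁺] = 10^(−pH) = 10^(−2.41) = 3.890e-03 M. For HA ⇌ H⁺ + A⁻, Ka = [H⁺][A⁻]/[HA] = [H⁺]² / ([HA]₀ − [H⁺]) = (3.890e-03)² / (0.043 − 3.890e-03) = 3.87e-04.

K_a = 3.87e-04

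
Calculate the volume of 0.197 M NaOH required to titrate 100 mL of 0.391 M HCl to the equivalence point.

At equivalence: moles acid = moles base. moles HCl = 0.391 × 100/1000 = 0.0391 mol. V_base = moles / 0.197 × 1000 = 198.5 mL.

V_{base} = 198.5 mL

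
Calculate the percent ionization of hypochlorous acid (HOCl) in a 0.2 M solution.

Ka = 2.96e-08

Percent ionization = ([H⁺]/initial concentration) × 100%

Using Ka equilibrium: x² + Ka×x - Ka×C = 0. Solving: [H⁺] = 7.6927e-05. Percent = (7.6927e-05/0.2) × 100

Percent ionization = 0.0385%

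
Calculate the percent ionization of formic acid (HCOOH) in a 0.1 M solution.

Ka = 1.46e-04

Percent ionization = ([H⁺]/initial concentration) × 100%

Using Ka equilibrium: x² + Ka×x - Ka×C = 0. Solving: [H⁺] = 3.7487e-03. Percent = (3.7487e-03/0.1) × 100

Percent ionization = 3.75%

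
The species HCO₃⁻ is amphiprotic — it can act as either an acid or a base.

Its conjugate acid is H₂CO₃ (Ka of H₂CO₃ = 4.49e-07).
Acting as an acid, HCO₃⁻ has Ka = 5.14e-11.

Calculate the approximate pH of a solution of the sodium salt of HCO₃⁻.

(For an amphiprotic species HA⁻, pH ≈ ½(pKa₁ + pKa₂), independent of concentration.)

pKa₁ = -log(4.49e-07) = 6.35; pKa₂ = -log(5.14e-11) = 10.29. For an amphiprotic species, pH ≈ ½(pKa₁ + pKa₂) = ½(6.35 + 10.29) = 8.32.

pH = 8.32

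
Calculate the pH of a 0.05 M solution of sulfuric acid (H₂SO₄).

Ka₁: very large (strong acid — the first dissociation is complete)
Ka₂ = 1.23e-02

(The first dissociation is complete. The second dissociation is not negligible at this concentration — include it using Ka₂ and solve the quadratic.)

First dissociation is complete: [H⁺]₀ = [HSO₄⁻]₀ = C = 0.05 M. Second dissociation HSO₄⁻ ⇌ H⁺ + SO₄²⁻: let x = [SO₄²⁻]. Ka₂ = (C + x)·x / (C − x) = 1.23e-02 → x² + (C + Ka₂)·x − Ka₂·C = 0 → x² + 0.06230·x − 6.150e-04 = 0. x = (−0.06230 + √(0.06230² + 4 × 6.150e-04)) / 2 = 8.6661e-03 M. [H⁺] = C + x = 0.05 + 8.6661e-03 = 5.8666e-02 M. pH = -log(5.8666e-02) = 1.23.

pH = 1.23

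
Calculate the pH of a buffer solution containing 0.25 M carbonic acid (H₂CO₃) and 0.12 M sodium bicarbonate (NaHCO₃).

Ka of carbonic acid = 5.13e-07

pKa = -log(5.13e-07) = 6.29. pH = pKa + log([A⁻]/[HA]) = 6.29 + log(0.12/0.25)

pH = 5.97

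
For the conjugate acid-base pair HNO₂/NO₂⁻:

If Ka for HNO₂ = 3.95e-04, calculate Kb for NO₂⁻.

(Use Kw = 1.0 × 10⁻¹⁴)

For a conjugate pair Ka × Kb = Kw, so Kb = Kw/Ka = 1.0 × 10⁻¹⁴ / 3.95e-04 = 2.53e-11.

K_b = 2.53e-11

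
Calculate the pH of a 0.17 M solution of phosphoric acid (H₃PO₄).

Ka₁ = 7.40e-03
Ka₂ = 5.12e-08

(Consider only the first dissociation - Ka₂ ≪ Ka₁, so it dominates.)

First dissociation dominates. From Ka₁ = [H⁺][HA⁻]/[H₂A], x² + Ka₁·x − Ka₁·C = 0 with C = 0.17 M and Ka₁ = 7.40e-03. Solving: [H⁺] = (−Ka₁ + √(Ka₁² + 4·Ka₁·C)) / 2 = 3.1961e-02 M. pH = -log(3.1961e-02) = 1.50.

pH = 1.50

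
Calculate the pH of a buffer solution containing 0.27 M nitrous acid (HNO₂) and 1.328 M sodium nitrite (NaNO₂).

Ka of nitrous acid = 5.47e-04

pKa = -log(5.47e-04) = 3.26. pH = pKa + log([A⁻]/[HA]) = 3.26 + log(1.328/0.27)

pH = 3.95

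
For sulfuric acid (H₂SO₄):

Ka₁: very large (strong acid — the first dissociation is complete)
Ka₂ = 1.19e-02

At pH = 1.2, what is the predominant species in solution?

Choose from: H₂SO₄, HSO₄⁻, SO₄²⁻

The first dissociation is complete, so H₂SO₄ itself is never the predominant species in water; pKa₂ = -log(1.19e-02) = 1.92. For a polyprotic acid the predominant species crosses at each pKa: below pKa_n the protonated form dominates, above it the deprotonated form does. At pH = 1.2, the predominant species is HSO₄⁻.

HSO₄⁻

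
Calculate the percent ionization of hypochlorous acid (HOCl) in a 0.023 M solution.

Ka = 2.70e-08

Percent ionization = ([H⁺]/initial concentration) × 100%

Using Ka equilibrium: x² + Ka×x - Ka×C = 0. Solving: [H⁺] = 2.4906e-05. Percent = (2.4906e-05/0.023) × 100

Percent ionization = 0.108%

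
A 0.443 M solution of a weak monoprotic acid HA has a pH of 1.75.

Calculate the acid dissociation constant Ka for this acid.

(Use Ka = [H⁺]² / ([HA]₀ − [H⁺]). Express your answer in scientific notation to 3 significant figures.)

[H⁺] = 10^(−pH) = 10^(−1.75) = 1.778e-02 M. For HA ⇌ H⁺ + A⁻, Ka = [H⁺][A⁻]/[HA] = [H⁺]² / ([HA]₀ − [H⁺]) = (1.778e-02)² / (0.443 − 1.778e-02) = 7.44e-04.

K_a = 7.44e-04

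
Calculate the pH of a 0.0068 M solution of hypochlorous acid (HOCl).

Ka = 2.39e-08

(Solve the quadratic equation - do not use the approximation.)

x² + Ka×x - Ka×C = 0. Using quadratic formula: [H⁺] = 1.2736e-05

pH = 4.89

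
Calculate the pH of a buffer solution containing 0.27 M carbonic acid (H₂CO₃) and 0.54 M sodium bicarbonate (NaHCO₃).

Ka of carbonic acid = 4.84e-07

pKa = -log(4.84e-07) = 6.32. pH = pKa + log([A⁻]/[HA]) = 6.32 + log(0.54/0.27)

pH = 6.62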